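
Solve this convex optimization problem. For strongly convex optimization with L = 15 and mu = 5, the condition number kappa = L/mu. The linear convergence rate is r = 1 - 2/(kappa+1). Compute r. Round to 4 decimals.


Step 1: Compute the condition number.
kappa = L/mu = 15/5 = 3.0
Step 2: Compute the convergence rate.
r = 1 - 2/(kappa + 1) = 1 - 2*mu/(L + mu) = (L - mu)/(L + mu) = 10/20 = 0.5


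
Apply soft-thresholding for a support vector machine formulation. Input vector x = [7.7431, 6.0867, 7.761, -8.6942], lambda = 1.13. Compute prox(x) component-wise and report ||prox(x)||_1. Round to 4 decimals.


Soft-thresholding with lambda = 1.13:
prox(7.7431) = sign(7.7431)*max(|7.7431| - 1.13, 0) = 6.6131
prox(6.0867) = sign(6.0867)*max(|6.0867| - 1.13, 0) = 4.9567
prox(7.761) = sign(7.761)*max(|7.761| - 1.13, 0) = 6.631
prox(-8.6942) = sign(-8.6942)*max(|-8.6942| - 1.13, 0) = -7.5642
prox(x) = [6.6131, 4.9567, 6.631, -7.5642]
||prox(x)||_1 = 6.6131 + 4.9567 + 6.631 + 7.5642 = 25.765


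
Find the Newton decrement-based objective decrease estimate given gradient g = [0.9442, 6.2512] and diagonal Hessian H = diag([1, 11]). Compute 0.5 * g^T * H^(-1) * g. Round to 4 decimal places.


Step 1: H is diagonal, so H^(-1) * g = [0.9442, 0.5683].
Step 2: g^T H^(-1) g = sum_i g_i^2 / H_ii
  = (0.9442)^2/1 + (6.2512)^2/11
  = 0.8915 + 3.5525 = 4.444
Step 3: Objective decrease = 0.5 * g^T H^(-1) g = 2.222


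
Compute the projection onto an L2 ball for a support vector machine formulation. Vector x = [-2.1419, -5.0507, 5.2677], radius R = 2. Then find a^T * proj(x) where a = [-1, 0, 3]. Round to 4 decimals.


Step 1: Compute ||x|| (intermediates to 6 decimals).
||x|| = sqrt((-2.1419)^2 + (-5.0507)^2 + 5.2677^2) = 7.605654
Step 2: Project.
Since ||x|| > R, scale = R/||x|| = 2/7.605654 = 0.262962, proj(x) = scale * x
proj(x) = [-0.563238, -1.328142, 1.385205]
Step 3: Dot product.
a^T * proj(x) = -1*(-0.563238) + 0*(-1.328142) + 3*1.385205 = 4.7189


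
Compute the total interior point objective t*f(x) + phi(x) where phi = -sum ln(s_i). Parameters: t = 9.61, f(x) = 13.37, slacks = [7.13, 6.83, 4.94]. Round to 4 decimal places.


Step 1: Compute log-barrier.
ln values: [1.9643, 1.9213, 1.5974]
phi = -(1.9643 + 1.9213 + 1.5974) = -5.483
Step 2: Compute augmented objective.
t*f(x) = 9.61*13.37 = 128.4857
Total = 128.4857 - 5.483 = 123.0027


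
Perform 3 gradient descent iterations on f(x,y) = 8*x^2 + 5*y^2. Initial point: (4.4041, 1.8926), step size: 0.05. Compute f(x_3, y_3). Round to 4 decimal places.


Gradient descent on f(x,y) = 8*x^2 + 5*y^2.
Starting point: (4.4041, 1.8926), alpha = 0.05
Step 1: grad_x = 2*8*4.4041 = 70.4656, grad_y = 2*5*1.8926 = 18.926
  x_1 = 4.4041 - 0.05*70.4656 = 0.8808
  y_1 = 1.8926 - 0.05*18.926 = 0.9463
Step 2: grad_x = 2*8*0.8808 = 14.0931, grad_y = 2*5*0.9463 = 9.463
  x_2 = 0.8808 - 0.05*14.0931 = 0.1762
  y_2 = 0.9463 - 0.05*9.463 = 0.4732
Step 3: grad_x = 2*8*0.1762 = 2.8186, grad_y = 2*5*0.4732 = 4.7315
  x_3 = 0.1762 - 0.05*2.8186 = 0.0352
  y_3 = 0.4732 - 0.05*4.7315 = 0.2366
f(0.0352, 0.2366) = 8*0.0352^2 + 5*0.2366^2 = 0.2898


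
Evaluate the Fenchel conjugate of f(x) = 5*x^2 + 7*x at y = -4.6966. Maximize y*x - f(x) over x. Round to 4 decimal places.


f*(y) = sup_x {y*x - a*x^2 - b*x} = sup_x {(y-b)*x - a*x^2}
FOC: (y - b) - 2a*x = 0 => x* = (y - b)/(2a)
x* = (-4.6966 - 7)/(2*5) = -1.1697
f*(-4.6966) = (y-b)^2/(4a) = (-4.6966 - 7)^2/(4*5)
= 136.8105/20 = 6.8405


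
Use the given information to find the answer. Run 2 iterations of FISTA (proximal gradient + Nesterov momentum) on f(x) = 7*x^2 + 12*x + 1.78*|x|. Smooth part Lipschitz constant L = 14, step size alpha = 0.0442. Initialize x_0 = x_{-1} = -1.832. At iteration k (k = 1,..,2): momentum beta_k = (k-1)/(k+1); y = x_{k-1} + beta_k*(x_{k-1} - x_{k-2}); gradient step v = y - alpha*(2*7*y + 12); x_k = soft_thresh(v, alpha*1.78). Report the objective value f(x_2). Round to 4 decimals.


FISTA on f(x) = 7*x^2 + 12*x + 1.78*|x|
L = 14, alpha = 0.0442
Iteration 1: beta = 0.0, y = -1.832 + 0.0*(-1.832 + 1.832) = -1.832
  grad(y) = -13.648, v = y - alpha*grad = -1.2288
  prox(v) = soft_thresh(-1.2288, 0.0787) = -1.1501
Iteration 2: beta = 0.3333, y = -1.1501 + 0.3333*(-1.1501 + 1.832) = -0.9228
  grad(y) = -0.9189, v = y - alpha*grad = -0.8822
  prox(v) = soft_thresh(-0.8822, 0.0787) = -0.8035
f(x_2) = 7*(-0.8035)^2 + 12*(-0.8035) + 1.78*|-0.8035| = -3.6925


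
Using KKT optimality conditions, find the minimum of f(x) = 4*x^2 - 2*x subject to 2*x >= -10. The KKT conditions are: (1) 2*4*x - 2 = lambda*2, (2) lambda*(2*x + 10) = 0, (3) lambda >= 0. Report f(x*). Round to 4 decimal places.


Step 1: Try lambda = 0 (constraint inactive).
Stationarity: 2*4*x - 2 = 0
x* = 2/(2*4) = 0.25
Check constraint: 2*0.25 = 0.5 >= -10 -- satisfied.
Step 2: Compute optimal value.
f(x*) = 4*0.25^2 - 2*0.25 = -0.25


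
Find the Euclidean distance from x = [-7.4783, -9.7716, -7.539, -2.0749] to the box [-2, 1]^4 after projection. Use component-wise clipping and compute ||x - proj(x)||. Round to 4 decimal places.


Project each component onto [-2, 1].
clip(-7.4783) = -2.0, clip(-9.7716) = -2.0, clip(-7.539) = -2.0, clip(-2.0749) = -2.0
Projection = [-2.0, -2.0, -2.0, -2.0]
Squared diffs: [30.0118, 60.3978, 30.6805, 0.0056]
Distance = sqrt(121.0957) = 11.0043


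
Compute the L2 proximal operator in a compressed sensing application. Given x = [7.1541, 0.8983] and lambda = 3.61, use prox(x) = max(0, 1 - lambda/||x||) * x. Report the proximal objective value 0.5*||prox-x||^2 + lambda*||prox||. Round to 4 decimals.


Step 1: Compute ||x||.
||x|| = 7.2103
Step 2: Compute scaling factor.
scale = max(0, 1 - 3.61/7.2103) = 0.4993
Step 3: prox(x) = [3.5722, 0.4485]
||prox(x)|| = 3.6003
Step 4: Proximal objective.
0.5*||prox-x||^2 = 6.5161
lambda*||prox|| = 12.9971
Total = 19.513


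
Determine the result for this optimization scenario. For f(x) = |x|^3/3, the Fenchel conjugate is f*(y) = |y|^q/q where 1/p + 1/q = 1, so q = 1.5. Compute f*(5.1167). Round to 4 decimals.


The conjugate exponent q satisfies 1/p + 1/q = 1.
p = 3, so q = 3/(3 - 1) = 1.5
|y|^q = 5.1167^1.5 = 11.574
f*(5.1167) = 11.574 / 1.5 = 7.716


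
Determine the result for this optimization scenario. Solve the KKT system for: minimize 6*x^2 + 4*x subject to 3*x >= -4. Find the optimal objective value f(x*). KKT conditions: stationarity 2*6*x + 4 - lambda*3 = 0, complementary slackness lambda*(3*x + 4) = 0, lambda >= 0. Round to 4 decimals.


Step 1: Try lambda = 0 (constraint inactive).
Stationarity: 2*6*x + 4 = 0
x* = -4/(2*6) = -1/3 = -0.3333 (rounded; the exact value -1/3 is used below)
Check constraint: 3*-0.3333 = -0.9999 >= -4 -- satisfied.
Step 2: Compute optimal value.
f(x*) = 6*(-1/3)^2 + 4*(-1/3) = -0.6667


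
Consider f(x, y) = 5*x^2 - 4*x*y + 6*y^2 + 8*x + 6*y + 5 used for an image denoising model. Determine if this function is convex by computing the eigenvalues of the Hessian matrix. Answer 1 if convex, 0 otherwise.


The Hessian of f(x,y) = 5*x^2 - 4*x*y + 6*y^2 + 8*x + 6*y + 5 is:
H = [[10, -4], [-4, 12]]
Trace = 10 + 12 = 22
Determinant = 10*12 - (-4)^2 = 104
Discriminant = (22)^2 - 4*104 = 68.0
Eigenvalues: lambda_1 = 6.8769, lambda_2 = 15.1231
The function is convex.

1


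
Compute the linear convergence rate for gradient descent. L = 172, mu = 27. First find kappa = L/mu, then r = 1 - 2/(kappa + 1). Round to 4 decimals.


Step 1: Compute the condition number.
kappa = L/mu = 172/27 = 6.3704
Step 2: Compute the convergence rate.
r = 1 - 2/(kappa + 1) = 1 - 2*mu/(L + mu) = (L - mu)/(L + mu) = 145/199 = 0.7286


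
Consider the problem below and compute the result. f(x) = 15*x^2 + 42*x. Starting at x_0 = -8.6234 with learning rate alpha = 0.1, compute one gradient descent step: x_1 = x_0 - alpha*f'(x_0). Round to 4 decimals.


We compute the gradient at x_0 and apply the update.
f'(x) = 30*x + 42
f'(-8.6234) = 30*-8.6234 + 42 = -216.702
x_1 = -8.6234 - 0.1*-216.702 = 13.0468


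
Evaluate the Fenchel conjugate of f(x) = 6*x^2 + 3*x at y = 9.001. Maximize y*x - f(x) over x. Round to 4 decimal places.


f*(y) = sup_x {y*x - a*x^2 - b*x} = sup_x {(y-b)*x - a*x^2}
FOC: (y - b) - 2a*x = 0 => x* = (y - b)/(2a)
x* = (9.001 - 3)/(2*6) = 0.5001
f*(9.001) = (y-b)^2/(4a) = (9.001 - 3)^2/(4*6)
= 36.012/24 = 1.5005


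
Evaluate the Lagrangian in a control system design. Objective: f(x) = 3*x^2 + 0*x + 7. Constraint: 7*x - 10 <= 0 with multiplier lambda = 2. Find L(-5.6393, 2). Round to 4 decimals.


Step 1: Evaluate f(x).
f(-5.6393) = 3*(-5.6393)^2 + 0*(-5.6393) + 7 = 102.4051
Step 2: Evaluate g(x).
g(-5.6393) = 7*-5.6393 - 10 = -49.4751
Step 3: Compute Lagrangian.
L = 102.4051 + 2*-49.4751 = 3.4549


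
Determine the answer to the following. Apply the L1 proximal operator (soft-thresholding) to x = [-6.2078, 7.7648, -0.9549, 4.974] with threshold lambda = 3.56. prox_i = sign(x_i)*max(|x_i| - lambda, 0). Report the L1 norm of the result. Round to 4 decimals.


Soft-thresholding with lambda = 3.56:
prox(-6.2078) = sign(-6.2078)*max(|-6.2078| - 3.56, 0) = -2.6478
prox(7.7648) = sign(7.7648)*max(|7.7648| - 3.56, 0) = 4.2048
prox(-0.9549) = sign(-0.9549)*max(|-0.9549| - 3.56, 0) = 0.0
prox(4.974) = sign(4.974)*max(|4.974| - 3.56, 0) = 1.414
prox(x) = [-2.6478, 4.2048, 0.0, 1.414]
||prox(x)||_1 = 2.6478 + 4.2048 + 0.0 + 1.414 = 8.2666


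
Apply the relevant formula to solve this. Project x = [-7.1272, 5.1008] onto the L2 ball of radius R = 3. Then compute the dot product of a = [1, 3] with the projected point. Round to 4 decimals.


Step 1: Compute ||x|| (intermediates to 6 decimals).
||x|| = sqrt((-7.1272)^2 + 5.1008^2) = 8.764425
Step 2: Project.
Since ||x|| > R, scale = R/||x|| = 3/8.764425 = 0.342293, proj(x) = scale * x
proj(x) = [-2.439591, 1.745968]
Step 3: Dot product.
a^T * proj(x) = 1*(-2.439591) + 3*1.745968 = 2.7983


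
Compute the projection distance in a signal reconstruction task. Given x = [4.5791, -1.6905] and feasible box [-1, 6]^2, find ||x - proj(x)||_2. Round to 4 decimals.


Project each component onto [-1, 6].
clip(4.5791) = 4.5791, clip(-1.6905) = -1.0
Projection = [4.5791, -1.0]
Squared diffs: [0.0, 0.4768]
Distance = sqrt(0.4768) = 0.6905


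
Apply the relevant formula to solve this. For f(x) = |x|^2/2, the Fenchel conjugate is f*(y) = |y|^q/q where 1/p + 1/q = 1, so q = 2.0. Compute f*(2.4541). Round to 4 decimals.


The conjugate exponent q satisfies 1/p + 1/q = 1.
p = 2, so q = 2/(2 - 1) = 2.0
|y|^q = 2.4541^2.0 = 6.0226
f*(2.4541) = 6.0226 / 2.0 = 3.0113


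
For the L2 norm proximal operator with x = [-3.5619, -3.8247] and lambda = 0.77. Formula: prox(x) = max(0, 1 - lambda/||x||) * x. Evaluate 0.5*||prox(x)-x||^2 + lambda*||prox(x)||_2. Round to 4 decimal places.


Step 1: Compute ||x||.
||x|| = 5.2264
Step 2: Compute scaling factor.
scale = max(0, 1 - 0.77/5.2264) = 0.8527
Step 3: prox(x) = [-3.0371, -3.2612]
||prox(x)|| = 4.4564
Step 4: Proximal objective.
0.5*||prox-x||^2 = 0.2965
lambda*||prox|| = 3.4314
Total = 3.7279


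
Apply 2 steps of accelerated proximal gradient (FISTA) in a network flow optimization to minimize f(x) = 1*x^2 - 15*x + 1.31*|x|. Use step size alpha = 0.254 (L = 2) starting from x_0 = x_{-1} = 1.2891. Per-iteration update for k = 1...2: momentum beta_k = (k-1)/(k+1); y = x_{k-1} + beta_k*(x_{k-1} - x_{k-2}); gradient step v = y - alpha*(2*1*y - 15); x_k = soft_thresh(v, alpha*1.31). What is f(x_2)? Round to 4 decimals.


FISTA on f(x) = 1*x^2 - 15*x + 1.31*|x|
L = 2, alpha = 0.254
Iteration 1: beta = 0.0, y = 1.2891 + 0.0*(1.2891 - 1.2891) = 1.2891
  grad(y) = -12.4218, v = y - alpha*grad = 4.4442
  prox(v) = soft_thresh(4.4442, 0.3327) = 4.1115
Iteration 2: beta = 0.3333, y = 4.1115 + 0.3333*(4.1115 - 1.2891) = 5.0523
  grad(y) = -4.8954, v = y - alpha*grad = 6.2957
  prox(v) = soft_thresh(6.2957, 0.3327) = 5.963
f(x_2) = 1*5.963^2 - 15*5.963 + 1.31*|5.963| = -46.0761


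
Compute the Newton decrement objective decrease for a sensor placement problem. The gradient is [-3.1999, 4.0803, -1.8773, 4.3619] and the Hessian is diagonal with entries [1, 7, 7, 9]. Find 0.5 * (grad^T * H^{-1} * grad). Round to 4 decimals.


Step 1: H is diagonal, so H^(-1) * g = [-3.1999, 0.5829, -0.2682, 0.4847].
Step 2: g^T H^(-1) g = sum_i g_i^2 / H_ii
  = (-3.1999)^2/1 + (4.0803)^2/7 + (-1.8773)^2/7 + (4.3619)^2/9
  = 10.2394 + 2.3784 + 0.5035 + 2.114 = 15.2353
Step 3: Objective decrease = 0.5 * g^T H^(-1) g = 7.6176


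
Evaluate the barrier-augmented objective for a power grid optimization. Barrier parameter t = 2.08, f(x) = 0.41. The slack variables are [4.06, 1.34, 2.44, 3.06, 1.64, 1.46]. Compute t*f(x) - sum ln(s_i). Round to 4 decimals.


Step 1: Compute log-barrier.
ln values: [1.4012, 0.2927, 0.892, 1.1184, 0.4947, 0.3784]
phi = -(1.4012 + 0.2927 + 0.892 + 1.1184 + 0.4947 + 0.3784) = -4.5774
Step 2: Compute augmented objective.
t*f(x) = 2.08*0.41 = 0.8528
Total = 0.8528 - 4.5774 = -3.7246


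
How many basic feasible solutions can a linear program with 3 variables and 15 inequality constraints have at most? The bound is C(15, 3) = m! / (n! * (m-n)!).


Each vertex corresponds to some choice of n active constraints out of m, so the number of vertices is at most C(m, n) = m! / (n!(m-n)!).
m = 15, n = 3
Numerator: 15 * 14 * 13
Denominator: 3! = 6
C(15, 3) = 455


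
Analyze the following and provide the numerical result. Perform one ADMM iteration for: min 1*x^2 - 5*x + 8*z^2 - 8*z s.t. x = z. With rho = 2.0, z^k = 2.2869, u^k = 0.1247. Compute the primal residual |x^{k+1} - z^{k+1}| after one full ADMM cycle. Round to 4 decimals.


ADMM iteration with rho = 2.0, z^k = 2.2869, u^k = 0.1247
Step 1: x-update.
Minimize 1*x^2 - 5*x + (2.0/2)*(x - 2.2869 + 0.1247)^2
FOC: (2*1 + 2.0)*x = 5 + 2.0*(2.2869 - 0.1247)
x^{k+1} = 2.3311
Step 2: z-update.
Minimize 8*z^2 - 8*z + (2.0/2)*(2.3311 - z + 0.1247)^2
FOC: (2*8 + 2.0)*z = 8 + 2.0*(2.3311 + 0.1247)
z^{k+1} = 0.7173
Step 3: u-update.
u^{k+1} = 0.1247 + 2.3311 - 0.7173 = 1.7385
Step 4: Primal residual = |2.3311 - 0.7173| = 1.6138


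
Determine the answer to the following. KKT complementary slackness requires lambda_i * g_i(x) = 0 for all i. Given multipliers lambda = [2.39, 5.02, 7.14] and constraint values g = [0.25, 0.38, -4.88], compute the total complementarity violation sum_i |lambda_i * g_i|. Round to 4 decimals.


KKT complementary slackness check:
lambda_1 * g_1 = 2.39 * 0.25 = 0.5975
lambda_2 * g_2 = 5.02 * 0.38 = 1.9076
lambda_3 * g_3 = 7.14 * -4.88 = -34.8432
Total violation = 0.5975 + 1.9076 + 34.8432 = 37.3483


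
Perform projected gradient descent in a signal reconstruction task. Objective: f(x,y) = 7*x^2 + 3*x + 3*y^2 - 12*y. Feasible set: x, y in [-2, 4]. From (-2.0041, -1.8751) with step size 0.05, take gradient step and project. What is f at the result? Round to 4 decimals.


Step 1: Compute gradient at (-2.0041, -1.8751).
grad_x = 2*7*-2.0041 + 3 = -25.0574
grad_y = 2*3*-1.8751 - 12 = -23.2506
Step 2: Gradient step.
x_raw = -2.0041 - 0.05*-25.0574 = -0.7512
y_raw = -1.8751 - 0.05*-23.2506 = -0.7126
Step 3: Project onto [-2, 4].
x_proj = clip(-0.7512) = -0.7512
y_proj = clip(-0.7126) = -0.7126
Step 4: Evaluate f.
f(-0.7512, -0.7126) = 11.7708


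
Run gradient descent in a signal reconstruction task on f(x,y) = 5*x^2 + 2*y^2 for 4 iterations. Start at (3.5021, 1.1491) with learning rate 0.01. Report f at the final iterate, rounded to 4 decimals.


Gradient descent on f(x,y) = 5*x^2 + 2*y^2.
Starting point: (3.5021, 1.1491), alpha = 0.01
Step 1: grad_x = 2*5*3.5021 = 35.021, grad_y = 2*2*1.1491 = 4.5964
  x_1 = 3.5021 - 0.01*35.021 = 3.1519
  y_1 = 1.1491 - 0.01*4.5964 = 1.1031
Step 2: grad_x = 2*5*3.1519 = 31.5189, grad_y = 2*2*1.1031 = 4.4125
  x_2 = 3.1519 - 0.01*31.5189 = 2.8367
  y_2 = 1.1031 - 0.01*4.4125 = 1.059
Step 3: grad_x = 2*5*2.8367 = 28.367, grad_y = 2*2*1.059 = 4.236
  x_3 = 2.8367 - 0.01*28.367 = 2.553
  y_3 = 1.059 - 0.01*4.236 = 1.0167
Step 4: grad_x = 2*5*2.553 = 25.5303, grad_y = 2*2*1.0167 = 4.0666
  x_4 = 2.553 - 0.01*25.5303 = 2.2977
  y_4 = 1.0167 - 0.01*4.0666 = 0.976
f(2.2977, 0.976) = 5*2.2977^2 + 2*0.976^2 = 28.3029


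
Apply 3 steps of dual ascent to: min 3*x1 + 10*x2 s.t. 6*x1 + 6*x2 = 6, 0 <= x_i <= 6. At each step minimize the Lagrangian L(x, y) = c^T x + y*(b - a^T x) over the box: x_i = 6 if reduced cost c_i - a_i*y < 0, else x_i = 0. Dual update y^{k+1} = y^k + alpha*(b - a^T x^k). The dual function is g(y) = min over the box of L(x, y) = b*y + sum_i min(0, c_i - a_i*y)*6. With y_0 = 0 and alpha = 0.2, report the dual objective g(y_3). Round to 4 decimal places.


Dual ascent for LP: min 3*x1 + 10*x2, 6*x1 + 6*x2 = 6, 0 <= x_i <= 6
Step 1: y^k = 0.0, reduced costs: (3.0, 10.0)
  x^k = (0.0, 0.0), subgradient = b - a^T x = 6.0
  y^{k+1} = 0.0 + 0.2*6.0 = 1.2
Step 2: y^k = 1.2, reduced costs: (-4.2, 2.8)
  x^k = (6.0, 0.0), subgradient = b - a^T x = -30.0
  y^{k+1} = 1.2 + 0.2*-30.0 = -4.8
Step 3: y^k = -4.8, reduced costs: (31.8, 38.8)
  x^k = (0.0, 0.0), subgradient = b - a^T x = 6.0
  y^{k+1} = -4.8 + 0.2*6.0 = -3.6
Dual objective at y_3 = -3.6: reduced costs (24.6, 31.6), box minimizer x = (0.0, 0.0)
g(y_3) = b*y + (c1 - a1*y)*x1 + (c2 - a2*y)*x2 = 6*(-3.6) + 24.6*0.0 + 31.6*0.0 = -21.6 + 0.0 + 0.0 = -21.6


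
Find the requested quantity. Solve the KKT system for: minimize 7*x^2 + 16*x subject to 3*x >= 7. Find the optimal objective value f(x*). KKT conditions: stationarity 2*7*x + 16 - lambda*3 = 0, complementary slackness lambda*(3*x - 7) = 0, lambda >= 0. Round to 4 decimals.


Step 1: Try lambda = 0 (constraint inactive).
x_unc = -16/(2*7) = -1.1429
Check: 3*-1.1429 = -3.4287 < 7 -- violated!
Step 2: Constraint must be active: 3*x = 7
x* = 7/3 = 2.3333 (rounded; the exact value 7/3 is used below)
lambda = (2*7*(7/3) + 16)/3 = 16.2222
Step 3: Compute optimal value.
f(x*) = 7*(7/3)^2 + 16*(7/3) = 75.4444


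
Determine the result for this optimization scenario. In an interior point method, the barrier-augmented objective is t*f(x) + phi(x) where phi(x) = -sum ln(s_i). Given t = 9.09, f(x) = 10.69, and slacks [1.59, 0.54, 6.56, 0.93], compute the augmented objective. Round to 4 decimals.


Step 1: Compute log-barrier.
ln values: [0.4637, -0.6162, 1.881, -0.0726]
phi = -(0.4637 - 0.6162 + 1.881 - 0.0726) = -1.656
Step 2: Compute augmented objective.
t*f(x) = 9.09*10.69 = 97.1721
Total = 97.1721 - 1.656 = 95.5161


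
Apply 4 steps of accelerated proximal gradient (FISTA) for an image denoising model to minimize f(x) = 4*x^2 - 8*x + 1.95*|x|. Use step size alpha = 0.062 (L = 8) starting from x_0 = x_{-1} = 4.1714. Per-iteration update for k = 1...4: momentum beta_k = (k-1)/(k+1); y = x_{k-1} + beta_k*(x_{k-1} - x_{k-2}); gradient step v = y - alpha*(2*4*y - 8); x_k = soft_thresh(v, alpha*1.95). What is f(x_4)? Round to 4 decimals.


FISTA on f(x) = 4*x^2 - 8*x + 1.95*|x|
L = 8, alpha = 0.062
Iteration 1: beta = 0.0, y = 4.1714 + 0.0*(4.1714 - 4.1714) = 4.1714
  grad(y) = 25.3712, v = y - alpha*grad = 2.5984
  prox(v) = soft_thresh(2.5984, 0.1209) = 2.4775
Iteration 2: beta = 0.3333, y = 2.4775 + 0.3333*(2.4775 - 4.1714) = 1.9128
  grad(y) = 7.3028, v = y - alpha*grad = 1.4601
  prox(v) = soft_thresh(1.4601, 0.1209) = 1.3392
Iteration 3: beta = 0.5, y = 1.3392 + 0.5*(1.3392 - 2.4775) = 0.77
  grad(y) = -1.8398, v = y - alpha*grad = 0.8841
  prox(v) = soft_thresh(0.8841, 0.1209) = 0.7632
Iteration 4: beta = 0.6, y = 0.7632 + 0.6*(0.7632 - 1.3392) = 0.4176
  grad(y) = -4.6592, v = y - alpha*grad = 0.7065
  prox(v) = soft_thresh(0.7065, 0.1209) = 0.5856
f(x_4) = 4*0.5856^2 - 8*0.5856 + 1.95*|0.5856| = -2.1711


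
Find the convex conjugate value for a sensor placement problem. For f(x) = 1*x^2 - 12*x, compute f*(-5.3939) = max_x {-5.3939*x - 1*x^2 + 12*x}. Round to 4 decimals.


f*(y) = sup_x {y*x - a*x^2 - b*x} = sup_x {(y-b)*x - a*x^2}
FOC: (y - b) - 2a*x = 0 => x* = (y - b)/(2a)
x* = (-5.3939 + 12)/(2*1) = 3.3031
f*(-5.3939) = (y-b)^2/(4a) = (-5.3939 + 12)^2/(4*1)
= 43.6406/4 = 10.9101


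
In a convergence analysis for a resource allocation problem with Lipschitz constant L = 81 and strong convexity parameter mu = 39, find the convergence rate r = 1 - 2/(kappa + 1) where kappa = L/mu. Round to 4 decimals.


Step 1: Compute the condition number.
kappa = L/mu = 81/39 = 2.0769
Step 2: Compute the convergence rate.
r = 1 - 2/(kappa + 1) = 1 - 2*mu/(L + mu) = (L - mu)/(L + mu) = 42/120 = 0.35


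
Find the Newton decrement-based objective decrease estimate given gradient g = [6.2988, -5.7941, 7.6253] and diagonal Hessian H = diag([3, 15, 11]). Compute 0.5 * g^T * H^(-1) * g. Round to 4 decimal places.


Step 1: H is diagonal, so H^(-1) * g = [2.0996, -0.3863, 0.6932].
Step 2: g^T H^(-1) g = sum_i g_i^2 / H_ii
  = (6.2988)^2/3 + (-5.7941)^2/15 + (7.6253)^2/11
  = 13.225 + 2.2381 + 5.2859 = 20.749
Step 3: Objective decrease = 0.5 * g^T H^(-1) g = 10.3745


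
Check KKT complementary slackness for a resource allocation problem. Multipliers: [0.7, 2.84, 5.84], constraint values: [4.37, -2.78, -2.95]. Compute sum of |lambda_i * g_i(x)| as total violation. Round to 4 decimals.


KKT complementary slackness check:
lambda_1 * g_1 = 0.7 * 4.37 = 3.059
lambda_2 * g_2 = 2.84 * -2.78 = -7.8952
lambda_3 * g_3 = 5.84 * -2.95 = -17.228
Total violation = 3.059 + 7.8952 + 17.228 = 28.1822


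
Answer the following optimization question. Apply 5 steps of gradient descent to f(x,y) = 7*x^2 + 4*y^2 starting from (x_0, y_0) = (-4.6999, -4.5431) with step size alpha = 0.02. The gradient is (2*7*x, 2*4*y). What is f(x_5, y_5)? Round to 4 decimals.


Gradient descent on f(x,y) = 7*x^2 + 4*y^2.
Starting point: (-4.6999, -4.5431), alpha = 0.02
Step 1: grad_x = 2*7*-4.6999 = -65.7986, grad_y = 2*4*-4.5431 = -36.3448
  x_1 = -4.6999 - 0.02*-65.7986 = -3.3839
  y_1 = -4.5431 - 0.02*-36.3448 = -3.8162
Step 2: grad_x = 2*7*-3.3839 = -47.375, grad_y = 2*4*-3.8162 = -30.5296
  x_2 = -3.3839 - 0.02*-47.375 = -2.4364
  y_2 = -3.8162 - 0.02*-30.5296 = -3.2056
Step 3: grad_x = 2*7*-2.4364 = -34.11, grad_y = 2*4*-3.2056 = -25.6449
  x_3 = -2.4364 - 0.02*-34.11 = -1.7542
  y_3 = -3.2056 - 0.02*-25.6449 = -2.6927
Step 4: grad_x = 2*7*-1.7542 = -24.5592, grad_y = 2*4*-2.6927 = -21.5417
  x_4 = -1.7542 - 0.02*-24.5592 = -1.263
  y_4 = -2.6927 - 0.02*-21.5417 = -2.2619
Step 5: grad_x = 2*7*-1.263 = -17.6826, grad_y = 2*4*-2.2619 = -18.095
  x_5 = -1.263 - 0.02*-17.6826 = -0.9094
  y_5 = -2.2619 - 0.02*-18.095 = -1.9
f(-0.9094, -1.9) = 7*(-0.9094)^2 + 4*(-1.9)^2 = 20.2286


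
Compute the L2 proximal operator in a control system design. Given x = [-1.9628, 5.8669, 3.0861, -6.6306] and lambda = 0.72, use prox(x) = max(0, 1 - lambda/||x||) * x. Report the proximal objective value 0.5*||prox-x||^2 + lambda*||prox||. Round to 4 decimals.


Step 1: Compute ||x||.
||x|| = 9.5792
Step 2: Compute scaling factor.
scale = max(0, 1 - 0.72/9.5792) = 0.9248
Step 3: prox(x) = [-1.8153, 5.4259, 2.8541, -6.1322]
||prox(x)|| = 8.8592
Step 4: Proximal objective.
0.5*||prox-x||^2 = 0.2592
lambda*||prox|| = 6.3786
Total = 6.6379


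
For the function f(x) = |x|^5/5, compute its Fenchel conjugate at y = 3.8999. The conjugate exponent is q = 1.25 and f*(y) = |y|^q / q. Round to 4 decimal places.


The conjugate exponent q satisfies 1/p + 1/q = 1.
p = 5, so q = 5/(5 - 1) = 1.25
|y|^q = 3.8999^1.25 = 5.4805
f*(3.8999) = 5.4805 / 1.25 = 4.3844


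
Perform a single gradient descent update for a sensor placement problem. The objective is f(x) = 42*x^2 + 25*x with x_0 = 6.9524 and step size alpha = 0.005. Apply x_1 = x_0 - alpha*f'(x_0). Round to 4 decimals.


We compute the gradient at x_0 and apply the update.
f'(x) = 84*x + 25
f'(6.9524) = 84*6.9524 + 25 = 609.0016
x_1 = 6.9524 - 0.005*609.0016 = 3.9074


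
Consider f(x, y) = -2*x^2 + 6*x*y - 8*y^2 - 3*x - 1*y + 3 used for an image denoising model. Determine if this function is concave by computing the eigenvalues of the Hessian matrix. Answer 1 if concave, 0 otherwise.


The Hessian of f(x,y) = -2*x^2 + 6*x*y - 8*y^2 - 3*x - 1*y + 3 is:
H = [[-4, 6], [6, -16]]
Trace = -4 - 16 = -20
Determinant = -4*-16 - (6)^2 = 28
Discriminant = (-20)^2 - 4*28 = 288.0
Eigenvalues: lambda_1 = -18.4853, lambda_2 = -1.5147
The function is concave.

1


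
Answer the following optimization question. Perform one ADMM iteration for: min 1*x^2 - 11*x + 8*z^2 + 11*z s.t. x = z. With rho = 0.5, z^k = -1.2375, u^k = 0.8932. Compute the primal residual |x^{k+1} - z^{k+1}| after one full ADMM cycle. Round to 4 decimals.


ADMM iteration with rho = 0.5, z^k = -1.2375, u^k = 0.8932
Step 1: x-update.
Minimize 1*x^2 - 11*x + (0.5/2)*(x + 1.2375 + 0.8932)^2
FOC: (2*1 + 0.5)*x = 11 + 0.5*(-1.2375 - 0.8932)
x^{k+1} = 3.9739
Step 2: z-update.
Minimize 8*z^2 + 11*z + (0.5/2)*(3.9739 - z + 0.8932)^2
FOC: (2*8 + 0.5)*z = -11 + 0.5*(3.9739 + 0.8932)
z^{k+1} = -0.5192
Step 3: u-update.
u^{k+1} = 0.8932 + 3.9739 + 0.5192 = 5.3862
Step 4: Primal residual = |3.9739 + 0.5192| = 4.493


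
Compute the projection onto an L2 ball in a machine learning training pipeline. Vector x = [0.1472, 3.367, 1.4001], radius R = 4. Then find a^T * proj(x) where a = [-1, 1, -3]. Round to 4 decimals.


Step 1: Compute ||x|| (intermediates to 6 decimals).
||x|| = sqrt(0.1472^2 + 3.367^2 + 1.4001^2) = 3.649471
Step 2: Project.
Since ||x|| <= R, proj = x (no scaling needed).
proj(x) = [0.1472, 3.367, 1.4001]
Step 3: Dot product.
a^T * proj(x) = -1*0.1472 + 1*3.367 - 3*1.4001 = -0.9805


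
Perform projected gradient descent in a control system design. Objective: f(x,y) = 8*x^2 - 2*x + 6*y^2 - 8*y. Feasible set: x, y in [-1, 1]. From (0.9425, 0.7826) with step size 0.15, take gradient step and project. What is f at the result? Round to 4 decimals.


Step 1: Compute gradient at (0.9425, 0.7826).
grad_x = 2*8*0.9425 - 2 = 13.08
grad_y = 2*6*0.7826 - 8 = 1.3912
Step 2: Gradient step.
x_raw = 0.9425 - 0.15*13.08 = -1.0195
y_raw = 0.7826 - 0.15*1.3912 = 0.5739
Step 3: Project onto [-1, 1].
x_proj = clip(-1.0195) = -1.0
y_proj = clip(0.5739) = 0.5739
Step 4: Evaluate f.
f(-1.0, 0.5739) = 7.3849


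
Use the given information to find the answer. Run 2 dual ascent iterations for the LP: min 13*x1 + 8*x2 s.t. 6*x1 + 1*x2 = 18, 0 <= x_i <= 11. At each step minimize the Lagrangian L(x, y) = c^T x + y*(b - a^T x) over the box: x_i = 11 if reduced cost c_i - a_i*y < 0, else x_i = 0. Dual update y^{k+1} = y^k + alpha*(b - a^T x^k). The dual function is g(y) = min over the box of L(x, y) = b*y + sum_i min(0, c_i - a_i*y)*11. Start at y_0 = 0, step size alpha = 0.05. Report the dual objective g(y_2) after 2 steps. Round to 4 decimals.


Dual ascent for LP: min 13*x1 + 8*x2, 6*x1 + 1*x2 = 18, 0 <= x_i <= 11
Step 1: y^k = 0.0, reduced costs: (13.0, 8.0)
  x^k = (0.0, 0.0), subgradient = b - a^T x = 18.0
  y^{k+1} = 0.0 + 0.05*18.0 = 0.9
Step 2: y^k = 0.9, reduced costs: (7.6, 7.1)
  x^k = (0.0, 0.0), subgradient = b - a^T x = 18.0
  y^{k+1} = 0.9 + 0.05*18.0 = 1.8
Dual objective at y_2 = 1.8: reduced costs (2.2, 6.2), box minimizer x = (0.0, 0.0)
g(y_2) = b*y + (c1 - a1*y)*x1 + (c2 - a2*y)*x2 = 18*1.8 + 2.2*0.0 + 6.2*0.0 = 32.4 + 0.0 + 0.0 = 32.4


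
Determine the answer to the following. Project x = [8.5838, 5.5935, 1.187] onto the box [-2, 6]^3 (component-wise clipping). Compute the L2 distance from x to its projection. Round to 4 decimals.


Project each component onto [-2, 6].
clip(8.5838) = 6.0, clip(5.5935) = 5.5935, clip(1.187) = 1.187
Projection = [6.0, 5.5935, 1.187]
Squared diffs: [6.676, 0.0, 0.0]
Distance = sqrt(6.676) = 2.5838


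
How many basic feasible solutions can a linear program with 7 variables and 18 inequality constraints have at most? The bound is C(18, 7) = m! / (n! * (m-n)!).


Each vertex corresponds to some choice of n active constraints out of m, so the number of vertices is at most C(m, n) = m! / (n!(m-n)!).
m = 18, n = 7
Numerator: 18 * 17 * 16 * 15 * 14 * 13 * 12
Denominator: 7! = 5040
C(18, 7) = 31824


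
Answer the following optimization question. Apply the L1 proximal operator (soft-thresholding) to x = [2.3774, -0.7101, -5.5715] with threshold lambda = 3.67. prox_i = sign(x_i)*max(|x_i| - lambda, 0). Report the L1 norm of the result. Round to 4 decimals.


Soft-thresholding with lambda = 3.67:
prox(2.3774) = sign(2.3774)*max(|2.3774| - 3.67, 0) = 0.0
prox(-0.7101) = sign(-0.7101)*max(|-0.7101| - 3.67, 0) = 0.0
prox(-5.5715) = sign(-5.5715)*max(|-5.5715| - 3.67, 0) = -1.9015
prox(x) = [0.0, 0.0, -1.9015]
||prox(x)||_1 = 0.0 + 0.0 + 1.9015 = 1.9015


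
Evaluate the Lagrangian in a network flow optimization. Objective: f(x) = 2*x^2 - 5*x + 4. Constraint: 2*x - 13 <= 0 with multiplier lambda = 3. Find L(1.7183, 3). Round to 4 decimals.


Step 1: Evaluate f(x).
f(1.7183) = 2*1.7183^2 - 5*1.7183 + 4 = 1.3136
Step 2: Evaluate g(x).
g(1.7183) = 2*1.7183 - 13 = -9.5634
Step 3: Compute Lagrangian.
L = 1.3136 + 3*-9.5634 = -27.3766


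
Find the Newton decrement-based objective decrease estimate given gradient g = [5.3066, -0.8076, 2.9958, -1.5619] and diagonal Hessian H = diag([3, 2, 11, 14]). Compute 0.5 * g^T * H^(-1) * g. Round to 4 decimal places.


Step 1: H is diagonal, so H^(-1) * g = [1.7689, -0.4038, 0.2723, -0.1116].
Step 2: g^T H^(-1) g = sum_i g_i^2 / H_ii
  = (5.3066)^2/3 + (-0.8076)^2/2 + (2.9958)^2/11 + (-1.5619)^2/14
  = 9.3867 + 0.3261 + 0.8159 + 0.1743 = 10.7029
Step 3: Objective decrease = 0.5 * g^T H^(-1) g = 5.3515


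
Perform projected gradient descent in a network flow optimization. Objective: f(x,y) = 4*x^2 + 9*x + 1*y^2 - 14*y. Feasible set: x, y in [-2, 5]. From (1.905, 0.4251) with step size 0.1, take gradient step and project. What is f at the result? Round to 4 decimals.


Step 1: Compute gradient at (1.905, 0.4251).
grad_x = 2*4*1.905 + 9 = 24.24
grad_y = 2*1*0.4251 - 14 = -13.1498
Step 2: Gradient step.
x_raw = 1.905 - 0.1*24.24 = -0.519
y_raw = 0.4251 - 0.1*-13.1498 = 1.7401
Step 3: Project onto [-2, 5].
x_proj = clip(-0.519) = -0.519
y_proj = clip(1.7401) = 1.7401
Step 4: Evaluate f.
f(-0.519, 1.7401) = -24.9268


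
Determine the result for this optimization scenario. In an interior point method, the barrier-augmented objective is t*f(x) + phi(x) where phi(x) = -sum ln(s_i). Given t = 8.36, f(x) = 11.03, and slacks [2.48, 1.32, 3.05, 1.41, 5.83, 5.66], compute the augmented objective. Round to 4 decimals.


Step 1: Compute log-barrier.
ln values: [0.9083, 0.2776, 1.1151, 0.3436, 1.763, 1.7334]
phi = -(0.9083 + 0.2776 + 1.1151 + 0.3436 + 1.763 + 1.7334) = -6.1411
Step 2: Compute augmented objective.
t*f(x) = 8.36*11.03 = 92.2108
Total = 92.2108 - 6.1411 = 86.0697


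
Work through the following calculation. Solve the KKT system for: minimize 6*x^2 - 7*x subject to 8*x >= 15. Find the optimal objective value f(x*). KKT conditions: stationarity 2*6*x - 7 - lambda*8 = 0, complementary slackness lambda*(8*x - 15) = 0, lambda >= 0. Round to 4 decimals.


Step 1: Try lambda = 0 (constraint inactive).
x_unc = 7/(2*6) = 0.5833
Check: 8*0.5833 = 4.6664 < 15 -- violated!
Step 2: Constraint must be active: 8*x = 15
x* = 15/8 = 1.875
lambda = (2*6*1.875 - 7)/8 = 1.9375
Step 3: Compute optimal value.
f(x*) = 6*1.875^2 - 7*1.875 = 7.9688


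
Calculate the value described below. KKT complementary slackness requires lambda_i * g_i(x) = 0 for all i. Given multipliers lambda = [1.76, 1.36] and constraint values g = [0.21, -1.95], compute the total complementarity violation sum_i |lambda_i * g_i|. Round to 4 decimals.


KKT complementary slackness check:
lambda_1 * g_1 = 1.76 * 0.21 = 0.3696
lambda_2 * g_2 = 1.36 * -1.95 = -2.652
Total violation = 0.3696 + 2.652 = 3.0216


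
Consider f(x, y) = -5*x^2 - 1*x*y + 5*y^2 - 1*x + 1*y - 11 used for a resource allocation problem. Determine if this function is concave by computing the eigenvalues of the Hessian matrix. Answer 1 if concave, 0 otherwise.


The Hessian of f(x,y) = -5*x^2 - 1*x*y + 5*y^2 - 1*x + 1*y - 11 is:
H = [[-10, -1], [-1, 10]]
Trace = -10 + 10 = 0
Determinant = -10*10 - (-1)^2 = -101
Discriminant = (0)^2 - 4*-101 = 404.0
Eigenvalues: lambda_1 = -10.0499, lambda_2 = 10.0499
The function is not concave.

0


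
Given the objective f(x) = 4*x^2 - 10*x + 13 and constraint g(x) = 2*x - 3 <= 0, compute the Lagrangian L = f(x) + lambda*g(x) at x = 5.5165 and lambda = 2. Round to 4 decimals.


Step 1: Evaluate f(x).
f(5.5165) = 4*5.5165^2 - 10*5.5165 + 13 = 79.5621
Step 2: Evaluate g(x).
g(5.5165) = 2*5.5165 - 3 = 8.033
Step 3: Compute Lagrangian.
L = 79.5621 + 2*8.033 = 95.6281


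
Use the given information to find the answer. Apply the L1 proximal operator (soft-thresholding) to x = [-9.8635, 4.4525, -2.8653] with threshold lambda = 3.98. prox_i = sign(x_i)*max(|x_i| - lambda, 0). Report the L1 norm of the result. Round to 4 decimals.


Soft-thresholding with lambda = 3.98:
prox(-9.8635) = sign(-9.8635)*max(|-9.8635| - 3.98, 0) = -5.8835
prox(4.4525) = sign(4.4525)*max(|4.4525| - 3.98, 0) = 0.4725
prox(-2.8653) = sign(-2.8653)*max(|-2.8653| - 3.98, 0) = 0.0
prox(x) = [-5.8835, 0.4725, 0.0]
||prox(x)||_1 = 5.8835 + 0.4725 + 0.0 = 6.356


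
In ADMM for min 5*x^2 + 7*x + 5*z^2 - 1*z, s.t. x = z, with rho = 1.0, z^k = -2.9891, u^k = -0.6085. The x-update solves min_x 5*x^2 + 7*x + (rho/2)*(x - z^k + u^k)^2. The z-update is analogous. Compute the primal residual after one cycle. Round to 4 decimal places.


ADMM iteration with rho = 1.0, z^k = -2.9891, u^k = -0.6085
Step 1: x-update.
Minimize 5*x^2 + 7*x + (1.0/2)*(x + 2.9891 - 0.6085)^2
FOC: (2*5 + 1.0)*x = -7 + 1.0*(-2.9891 + 0.6085)
x^{k+1} = -0.8528
Step 2: z-update.
Minimize 5*z^2 - 1*z + (1.0/2)*(-0.8528 - z - 0.6085)^2
FOC: (2*5 + 1.0)*z = 1 + 1.0*(-0.8528 - 0.6085)
z^{k+1} = -0.0419
Step 3: u-update.
u^{k+1} = -0.6085 - 0.8528 + 0.0419 = -1.4193
Step 4: Primal residual = |-0.8528 + 0.0419| = 0.8108


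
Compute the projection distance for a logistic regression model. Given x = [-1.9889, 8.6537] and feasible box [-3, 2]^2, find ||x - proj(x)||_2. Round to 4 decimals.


Project each component onto [-3, 2].
clip(-1.9889) = -1.9889, clip(8.6537) = 2.0
Projection = [-1.9889, 2.0]
Squared diffs: [0.0, 44.2717]
Distance = sqrt(44.2717) = 6.6537


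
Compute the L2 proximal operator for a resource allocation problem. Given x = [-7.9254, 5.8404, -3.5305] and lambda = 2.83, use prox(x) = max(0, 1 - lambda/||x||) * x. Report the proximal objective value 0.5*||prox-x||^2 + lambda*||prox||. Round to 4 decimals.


Step 1: Compute ||x||.
||x|| = 10.4588
Step 2: Compute scaling factor.
scale = max(0, 1 - 2.83/10.4588) = 0.7294
Step 3: prox(x) = [-5.7809, 4.2601, -2.5752]
||prox(x)|| = 7.6288
Step 4: Proximal objective.
0.5*||prox-x||^2 = 4.0045
lambda*||prox|| = 21.5895
Total = 25.594


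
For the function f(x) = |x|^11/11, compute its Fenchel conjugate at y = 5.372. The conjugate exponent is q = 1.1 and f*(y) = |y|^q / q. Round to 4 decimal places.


The conjugate exponent q satisfies 1/p + 1/q = 1.
p = 11, so q = 11/(11 - 1) = 1.1
|y|^q = 5.372^1.1 = 6.3555
f*(5.372) = 6.3555 / 1.1 = 5.7777


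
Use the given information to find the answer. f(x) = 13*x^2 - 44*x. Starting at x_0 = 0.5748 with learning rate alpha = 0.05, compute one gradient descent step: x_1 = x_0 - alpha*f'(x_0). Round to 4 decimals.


We compute the gradient at x_0 and apply the update.
f'(x) = 26*x - 44
f'(0.5748) = 26*0.5748 - 44 = -29.0552
x_1 = 0.5748 - 0.05*-29.0552 = 2.0276


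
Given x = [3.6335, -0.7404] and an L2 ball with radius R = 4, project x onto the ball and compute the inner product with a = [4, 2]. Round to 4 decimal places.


Step 1: Compute ||x|| (intermediates to 6 decimals).
||x|| = sqrt(3.6335^2 + (-0.7404)^2) = 3.708169
Step 2: Project.
Since ||x|| <= R, proj = x (no scaling needed).
proj(x) = [3.6335, -0.7404]
Step 3: Dot product.
a^T * proj(x) = 4*3.6335 + 2*(-0.7404) = 13.0532


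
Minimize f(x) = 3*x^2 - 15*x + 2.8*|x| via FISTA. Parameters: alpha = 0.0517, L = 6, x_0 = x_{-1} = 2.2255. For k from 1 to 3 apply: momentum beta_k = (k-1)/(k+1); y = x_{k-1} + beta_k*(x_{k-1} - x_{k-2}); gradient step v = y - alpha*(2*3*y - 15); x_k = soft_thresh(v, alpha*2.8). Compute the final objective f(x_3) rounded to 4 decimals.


FISTA on f(x) = 3*x^2 - 15*x + 2.8*|x|
L = 6, alpha = 0.0517
Iteration 1: beta = 0.0, y = 2.2255 + 0.0*(2.2255 - 2.2255) = 2.2255
  grad(y) = -1.647, v = y - alpha*grad = 2.3106
  prox(v) = soft_thresh(2.3106, 0.1448) = 2.1659
Iteration 2: beta = 0.3333, y = 2.1659 + 0.3333*(2.1659 - 2.2255) = 2.146
  grad(y) = -2.1239, v = y - alpha*grad = 2.2558
  prox(v) = soft_thresh(2.2558, 0.1448) = 2.1111
Iteration 3: beta = 0.5, y = 2.1111 + 0.5*(2.1111 - 2.1659) = 2.0837
  grad(y) = -2.4981, v = y - alpha*grad = 2.2128
  prox(v) = soft_thresh(2.2128, 0.1448) = 2.068
f(x_3) = 3*2.068^2 - 15*2.068 + 2.8*|2.068| = -12.3997


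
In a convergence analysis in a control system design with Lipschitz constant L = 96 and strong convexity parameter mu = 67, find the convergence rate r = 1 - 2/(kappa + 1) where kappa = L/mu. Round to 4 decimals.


Step 1: Compute the condition number.
kappa = L/mu = 96/67 = 1.4328
Step 2: Compute the convergence rate.
r = 1 - 2/(kappa + 1) = 1 - 2*mu/(L + mu) = (L - mu)/(L + mu) = 29/163 = 0.1779


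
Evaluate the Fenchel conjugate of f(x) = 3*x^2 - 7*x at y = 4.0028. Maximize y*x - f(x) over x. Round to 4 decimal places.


f*(y) = sup_x {y*x - a*x^2 - b*x} = sup_x {(y-b)*x - a*x^2}
FOC: (y - b) - 2a*x = 0 => x* = (y - b)/(2a)
x* = (4.0028 + 7)/(2*3) = 1.8338
f*(4.0028) = (y-b)^2/(4a) = (4.0028 + 7)^2/(4*3)
= 121.0616/12 = 10.0885


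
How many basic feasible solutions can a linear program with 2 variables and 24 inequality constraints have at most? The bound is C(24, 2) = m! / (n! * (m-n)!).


Each vertex corresponds to some choice of n active constraints out of m, so the number of vertices is at most C(m, n) = m! / (n!(m-n)!).
m = 24, n = 2
Numerator: 24 * 23
Denominator: 2! = 2
C(24, 2) = 276


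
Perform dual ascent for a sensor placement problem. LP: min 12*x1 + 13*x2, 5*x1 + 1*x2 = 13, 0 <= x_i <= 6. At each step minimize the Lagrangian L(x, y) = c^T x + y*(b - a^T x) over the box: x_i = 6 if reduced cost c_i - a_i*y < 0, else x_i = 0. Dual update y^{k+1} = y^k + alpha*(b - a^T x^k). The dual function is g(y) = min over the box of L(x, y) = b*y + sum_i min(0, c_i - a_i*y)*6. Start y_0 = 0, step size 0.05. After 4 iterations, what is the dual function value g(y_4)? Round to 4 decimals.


Dual ascent for LP: min 12*x1 + 13*x2, 5*x1 + 1*x2 = 13, 0 <= x_i <= 6
Step 1: y^k = 0.0, reduced costs: (12.0, 13.0)
  x^k = (0.0, 0.0), subgradient = b - a^T x = 13.0
  y^{k+1} = 0.0 + 0.05*13.0 = 0.65
Step 2: y^k = 0.65, reduced costs: (8.75, 12.35)
  x^k = (0.0, 0.0), subgradient = b - a^T x = 13.0
  y^{k+1} = 0.65 + 0.05*13.0 = 1.3
Step 3: y^k = 1.3, reduced costs: (5.5, 11.7)
  x^k = (0.0, 0.0), subgradient = b - a^T x = 13.0
  y^{k+1} = 1.3 + 0.05*13.0 = 1.95
Step 4: y^k = 1.95, reduced costs: (2.25, 11.05)
  x^k = (0.0, 0.0), subgradient = b - a^T x = 13.0
  y^{k+1} = 1.95 + 0.05*13.0 = 2.6
Dual objective at y_4 = 2.6: reduced costs (-1.0, 10.4), box minimizer x = (6.0, 0.0)
g(y_4) = b*y + (c1 - a1*y)*x1 + (c2 - a2*y)*x2 = 13*2.6 + (-1.0)*6.0 + 10.4*0.0 = 33.8 - 6.0 + 0.0 = 27.8


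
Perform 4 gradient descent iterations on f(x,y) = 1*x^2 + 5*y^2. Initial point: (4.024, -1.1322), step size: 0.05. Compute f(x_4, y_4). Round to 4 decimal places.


Gradient descent on f(x,y) = 1*x^2 + 5*y^2.
Starting point: (4.024, -1.1322), alpha = 0.05
Step 1: grad_x = 2*1*4.024 = 8.048, grad_y = 2*5*-1.1322 = -11.322
  x_1 = 4.024 - 0.05*8.048 = 3.6216
  y_1 = -1.1322 - 0.05*-11.322 = -0.5661
Step 2: grad_x = 2*1*3.6216 = 7.2432, grad_y = 2*5*-0.5661 = -5.661
  x_2 = 3.6216 - 0.05*7.2432 = 3.2594
  y_2 = -0.5661 - 0.05*-5.661 = -0.2831
Step 3: grad_x = 2*1*3.2594 = 6.5189, grad_y = 2*5*-0.2831 = -2.8305
  x_3 = 3.2594 - 0.05*6.5189 = 2.9335
  y_3 = -0.2831 - 0.05*-2.8305 = -0.1415
Step 4: grad_x = 2*1*2.9335 = 5.867, grad_y = 2*5*-0.1415 = -1.4153
  x_4 = 2.9335 - 0.05*5.867 = 2.6401
  y_4 = -0.1415 - 0.05*-1.4153 = -0.0708
f(2.6401, -0.0708) = 1*2.6401^2 + 5*(-0.0708)^2 = 6.9954


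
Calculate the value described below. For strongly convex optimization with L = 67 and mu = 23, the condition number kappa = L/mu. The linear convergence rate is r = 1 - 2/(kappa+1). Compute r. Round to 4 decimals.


Step 1: Compute the condition number.
kappa = L/mu = 67/23 = 2.913
Step 2: Compute the convergence rate.
r = 1 - 2/(kappa + 1) = 1 - 2*mu/(L + mu) = (L - mu)/(L + mu) = 44/90 = 0.4889
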